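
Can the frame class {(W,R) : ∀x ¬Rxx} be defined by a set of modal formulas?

Not modally definable

Modal frame validity is preserved under surjective bounded morphisms.
The 2-cycle (worlds a,b with a→b→a) is irreflexive, and the map sending every world to a single reflexive point • is a surjective bounded morphism (forth: every edge maps to (•,•); back: every world has a successor). So any modal formula valid on the 2-cycle is also valid on the reflexive point, which is not irreflexive.
So no modal formula (or set of formulas) defines exactly the irreflexive frames.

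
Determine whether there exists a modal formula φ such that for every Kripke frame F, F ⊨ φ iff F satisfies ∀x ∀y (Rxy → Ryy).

Definable; □(□p → p) defines it

The condition is shift-reflexivity. A defining modal formula is □(□p → p).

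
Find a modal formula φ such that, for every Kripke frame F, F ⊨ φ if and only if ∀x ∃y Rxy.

□s → ◇s

A defining formula is □s → ◇s (the D axiom).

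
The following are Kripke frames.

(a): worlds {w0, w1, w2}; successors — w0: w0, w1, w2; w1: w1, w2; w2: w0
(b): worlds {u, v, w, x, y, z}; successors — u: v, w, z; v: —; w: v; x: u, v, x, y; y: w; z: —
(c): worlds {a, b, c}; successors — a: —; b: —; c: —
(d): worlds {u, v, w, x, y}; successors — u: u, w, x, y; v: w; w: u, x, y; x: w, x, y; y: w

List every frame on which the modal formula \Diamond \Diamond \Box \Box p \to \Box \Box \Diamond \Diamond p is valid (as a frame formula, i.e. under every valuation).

(a), (c), (d)

Frame correspondent (Sahlqvist): \forall x \forall y \forall z ((x R^2 y \wedge x R^2 z) \to \exists w (y R^2 w \wedge z R^2 w)) — i.e. a generalized confluence (Geach) condition.
(a): condition met.
(b): fails — uR²v, uR²v but no t with vR²t and vR²t.
(c): condition met.
(d): condition met.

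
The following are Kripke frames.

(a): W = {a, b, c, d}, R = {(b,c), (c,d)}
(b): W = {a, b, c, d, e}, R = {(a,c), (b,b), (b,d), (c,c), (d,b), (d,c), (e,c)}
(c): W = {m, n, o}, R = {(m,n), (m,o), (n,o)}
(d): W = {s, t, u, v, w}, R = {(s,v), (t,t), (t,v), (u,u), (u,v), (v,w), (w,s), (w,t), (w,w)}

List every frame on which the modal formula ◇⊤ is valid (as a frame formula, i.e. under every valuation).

The schema corresponds to seriality: ∀x ∃y Rxy.
(a): fails — world a has no successor.
(b): ✓.
(c): fails — world o has no successor.
(d): ✓.

(b), (d)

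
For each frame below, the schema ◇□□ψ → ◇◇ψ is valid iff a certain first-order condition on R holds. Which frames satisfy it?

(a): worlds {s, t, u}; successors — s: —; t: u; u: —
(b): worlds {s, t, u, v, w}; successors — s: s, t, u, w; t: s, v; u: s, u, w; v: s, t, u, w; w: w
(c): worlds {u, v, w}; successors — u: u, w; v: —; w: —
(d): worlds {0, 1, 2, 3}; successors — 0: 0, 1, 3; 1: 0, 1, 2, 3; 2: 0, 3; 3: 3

Frame correspondent (Sahlqvist): ∀x ∀y (xRy → ∃w (yR²w ∧ xR²w)) — i.e. a generalized confluence (Geach) condition.
(a): fails — tRu but no w with uR²w and tR²w.
(b): holds.
(c): fails — uRw but no t with wR²t and uR²t.
(d): holds.

(b), (d)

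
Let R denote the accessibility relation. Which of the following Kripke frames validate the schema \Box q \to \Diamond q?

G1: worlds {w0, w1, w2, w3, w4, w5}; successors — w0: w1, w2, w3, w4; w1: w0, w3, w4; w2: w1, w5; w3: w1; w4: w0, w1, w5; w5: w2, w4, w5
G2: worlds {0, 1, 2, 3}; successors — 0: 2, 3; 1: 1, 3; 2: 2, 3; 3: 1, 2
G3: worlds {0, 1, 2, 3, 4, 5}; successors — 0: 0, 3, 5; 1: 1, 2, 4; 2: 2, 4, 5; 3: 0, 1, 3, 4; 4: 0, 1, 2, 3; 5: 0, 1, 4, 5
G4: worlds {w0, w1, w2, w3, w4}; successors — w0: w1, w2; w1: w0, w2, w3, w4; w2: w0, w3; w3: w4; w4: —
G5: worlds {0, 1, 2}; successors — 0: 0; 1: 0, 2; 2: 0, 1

G1, G2, G3, G5

Frame correspondent (Sahlqvist): \forall x \exists y Rxy — i.e. seriality.
G1: holds.
G2: holds.
G3: holds.
G4: fails — world w4 has no successor.
G5: holds.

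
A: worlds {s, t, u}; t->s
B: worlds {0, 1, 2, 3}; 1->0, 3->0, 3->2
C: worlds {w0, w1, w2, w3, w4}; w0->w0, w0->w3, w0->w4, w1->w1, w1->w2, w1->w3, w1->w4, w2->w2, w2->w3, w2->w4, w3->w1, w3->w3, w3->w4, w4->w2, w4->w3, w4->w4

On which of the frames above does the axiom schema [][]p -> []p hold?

The schema corresponds to density: forall x forall y (Rxy -> exists z (Rxz & Rzy)).
A: fails — Rts but no z with Rtz and Rzs.
B: fails — R10 but no z with R1z and Rz0.
C: satisfies the condition.

C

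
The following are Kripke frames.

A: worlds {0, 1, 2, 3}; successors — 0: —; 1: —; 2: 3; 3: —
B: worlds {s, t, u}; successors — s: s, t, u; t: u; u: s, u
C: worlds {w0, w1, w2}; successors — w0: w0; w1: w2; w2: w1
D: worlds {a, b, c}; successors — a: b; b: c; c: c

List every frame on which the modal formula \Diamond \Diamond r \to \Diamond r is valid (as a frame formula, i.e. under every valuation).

A

This is the axiom for transitivity; its first-order frame correspondent is \forall x \forall y \forall z (Rxy \wedge Ryz \to Rxz).
A: condition met.
B: fails — Rus and Rst but not Rut.
C: fails — Rw1w2 and Rw2w1 but not Rw1w1.
D: fails — Rab and Rbc but not Rac.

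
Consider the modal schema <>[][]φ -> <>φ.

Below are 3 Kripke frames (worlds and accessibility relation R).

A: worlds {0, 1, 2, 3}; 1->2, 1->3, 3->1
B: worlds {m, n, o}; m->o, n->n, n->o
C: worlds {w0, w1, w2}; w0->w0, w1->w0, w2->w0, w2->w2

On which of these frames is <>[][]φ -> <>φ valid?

C

This is the axiom for a generalized confluence (Geach) condition; its first-order frame correspondent is forall x forall y (xRy -> exists w (y R^2 w & xRw)).
A: fails — 1R2 but no w with 2R²w and 1Rw.
B: fails — mRo but no w with oR²w and mRw.
C: holds.
Valid on: C.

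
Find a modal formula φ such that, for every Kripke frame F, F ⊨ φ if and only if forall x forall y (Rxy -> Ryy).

□(□ψ → ψ)

A defining formula is □(□ψ → ψ) (the T□ axiom).
Suppose □(□ψ→ψ) is valid. Take Rxy and set V(ψ)={w : Ryw}. Then at y, □ψ holds; since □(□ψ→ψ) at x, □ψ→ψ at y, so ψ at y, i.e. Ryy.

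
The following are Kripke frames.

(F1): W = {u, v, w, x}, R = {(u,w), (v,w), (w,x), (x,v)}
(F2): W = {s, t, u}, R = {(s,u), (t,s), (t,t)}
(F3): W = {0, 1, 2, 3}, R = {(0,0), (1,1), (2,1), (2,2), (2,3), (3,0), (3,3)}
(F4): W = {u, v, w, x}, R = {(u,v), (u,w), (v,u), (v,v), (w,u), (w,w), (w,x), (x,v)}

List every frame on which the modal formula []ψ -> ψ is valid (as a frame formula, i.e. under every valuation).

The schema corresponds to reflexivity: forall x Rxx.
(F1): fails — world u does not see itself.
(F2): fails — world s does not see itself.
(F3): ✓.
(F4): fails — world u does not see itself.

(F3)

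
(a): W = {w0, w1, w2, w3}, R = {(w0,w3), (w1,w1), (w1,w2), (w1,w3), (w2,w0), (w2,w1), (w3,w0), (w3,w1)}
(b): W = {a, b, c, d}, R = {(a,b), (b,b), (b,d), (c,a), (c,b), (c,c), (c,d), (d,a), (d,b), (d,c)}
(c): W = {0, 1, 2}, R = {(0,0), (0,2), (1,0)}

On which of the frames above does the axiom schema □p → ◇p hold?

(a), (b)

Frame correspondent (Sahlqvist): ∀x ∃y Rxy — i.e. seriality.
(a): condition met.
(b): condition met.
(c): fails — world 2 has no successor.
Valid on: (a), (b).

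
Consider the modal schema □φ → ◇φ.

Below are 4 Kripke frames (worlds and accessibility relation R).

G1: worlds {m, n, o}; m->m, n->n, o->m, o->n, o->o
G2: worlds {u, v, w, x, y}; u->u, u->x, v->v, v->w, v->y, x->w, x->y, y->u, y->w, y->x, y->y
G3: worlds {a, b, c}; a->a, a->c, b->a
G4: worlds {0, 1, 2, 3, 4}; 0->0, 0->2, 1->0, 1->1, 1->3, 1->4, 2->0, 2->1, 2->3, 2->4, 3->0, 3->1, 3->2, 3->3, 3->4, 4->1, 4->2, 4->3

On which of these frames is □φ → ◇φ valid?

This is the axiom for seriality; its first-order frame correspondent is ∀x ∃y Rxy.
G1: satisfies the condition.
G2: fails — world w has no successor.
G3: fails — world c has no successor.
G4: satisfies the condition.
Valid on: G1, G4.

G1, G4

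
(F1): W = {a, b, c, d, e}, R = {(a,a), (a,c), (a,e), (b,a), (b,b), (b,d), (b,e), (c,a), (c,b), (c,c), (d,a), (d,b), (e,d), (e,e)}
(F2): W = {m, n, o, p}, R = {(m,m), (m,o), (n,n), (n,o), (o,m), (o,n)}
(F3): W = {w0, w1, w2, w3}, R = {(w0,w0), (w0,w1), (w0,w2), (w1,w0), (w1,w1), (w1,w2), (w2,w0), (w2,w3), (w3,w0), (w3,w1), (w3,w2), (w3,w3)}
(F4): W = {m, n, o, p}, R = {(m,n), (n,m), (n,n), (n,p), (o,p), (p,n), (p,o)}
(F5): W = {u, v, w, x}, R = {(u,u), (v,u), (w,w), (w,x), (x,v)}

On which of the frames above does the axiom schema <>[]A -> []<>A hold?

(F2), (F3), (F4)

Frame correspondent (Sahlqvist): forall x forall y forall z (Rxy & Rxz -> exists w (Ryw & Rzw)) — i.e. convergence.
(F1): fails — Rae and Rac but e and c have no common successor.
(F2): condition met.
(F3): condition met.
(F4): condition met.
(F5): fails — Rww and Rwx but w and x have no common successor.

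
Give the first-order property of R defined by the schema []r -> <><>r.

This is a Sahlqvist (Geach-type) schema ◇^0□^1r → □^0◇^2r.
Minimal-valuation argument: fix x; take any y with xR^0y and any z with xR^0z. Set V(r) to the set of worlds R-reachable from y in exactly 1 step. Then □^1r holds at y, so the antecedent holds at x; validity forces ◇^2r at z, giving a w with zR^2w and yR^1w.
First-order correspondent: forall x exists w (xRw & x R^2 w).

forall x exists w (xRw & x R^2 w)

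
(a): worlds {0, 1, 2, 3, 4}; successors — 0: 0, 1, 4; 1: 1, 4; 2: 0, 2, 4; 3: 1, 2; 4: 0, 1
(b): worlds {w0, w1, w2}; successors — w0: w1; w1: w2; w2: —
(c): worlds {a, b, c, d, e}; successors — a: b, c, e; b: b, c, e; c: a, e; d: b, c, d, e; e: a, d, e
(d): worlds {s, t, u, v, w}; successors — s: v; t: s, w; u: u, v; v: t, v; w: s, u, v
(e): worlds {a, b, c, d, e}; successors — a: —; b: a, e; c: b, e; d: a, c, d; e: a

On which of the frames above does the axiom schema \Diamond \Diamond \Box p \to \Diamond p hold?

The schema corresponds to a generalized confluence (Geach) condition: \forall x \forall y (x R^2 y \to \exists w (yRw \wedge xRw)).
(a): holds.
(b): fails — w0R²w2 but no w with w2Rw and w0Rw.
(c): holds.
(d): fails — sR²t but no w* with tRw* and sRw*.
(e): fails — bR²a but no w with aRw and bRw.

(a), (c)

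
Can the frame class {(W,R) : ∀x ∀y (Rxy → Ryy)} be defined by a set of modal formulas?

Definable; □(□q → q) defines it

The condition is shift-reflexivity. A defining modal formula is □(□q → q).
Suppose □(□q→q) is valid. Take Rxy and set V(q)={w : Ryw}. Then at y, □q holds; since □(□q→q) at x, □q→q at y, so q at y, i.e. Ryy.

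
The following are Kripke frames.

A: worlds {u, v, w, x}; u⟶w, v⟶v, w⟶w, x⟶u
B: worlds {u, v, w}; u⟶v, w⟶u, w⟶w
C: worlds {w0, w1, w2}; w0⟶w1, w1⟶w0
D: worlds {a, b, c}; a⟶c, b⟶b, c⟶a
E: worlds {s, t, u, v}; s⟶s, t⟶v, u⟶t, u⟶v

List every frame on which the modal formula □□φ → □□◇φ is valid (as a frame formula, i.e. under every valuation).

This is the axiom for a generalized confluence (Geach) condition; its first-order frame correspondent is ∀x ∀z (xR²z → ∃w (xR²w ∧ zRw)).
A: satisfies the condition.
B: fails — wR²v but no t with wR²t and vRt.
C: fails — w0R²w0 but no w with w0R²w and w0Rw.
D: fails — aR²a but no w with aR²w and aRw.
E: fails — uR²v but no w with uR²w and vRw.

A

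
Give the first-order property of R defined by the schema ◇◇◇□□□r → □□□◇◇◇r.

∀x ∀y ∀z ((xR³y ∧ xR³z) → ∃w (yR³w ∧ zR³w))

This is a Sahlqvist (Geach-type) schema ◇^3□^3r → □^3◇^3r.
Minimal-valuation argument: fix x; take any y with xR^3y and any z with xR^3z. Set V(r) to the set of worlds R-reachable from y in exactly 3 steps. Then □^3r holds at y, so the antecedent holds at x; validity forces ◇^3r at z, giving a w with zR^3w and yR^3w.
First-order correspondent: ∀x ∀y ∀z ((xR³y ∧ xR³z) → ∃w (yR³w ∧ zR³w)).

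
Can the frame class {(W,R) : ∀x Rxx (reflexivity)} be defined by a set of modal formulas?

Definable; □p → p defines it

This is a Sahlqvist condition; the T axiom □p → p defines it.
Suppose □p→p is valid. At any x set V(p)={w : Rxw}. Then □p holds at x, so p holds at x, i.e. Rxx.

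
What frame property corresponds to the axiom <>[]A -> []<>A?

Suppose ◇□A→□◇A is valid. Take Rxy, Rxz and set V(A)={w : Ryw}. Then □A at y so ◇□A at x, so □◇A at x, so ◇A at z, giving w with Rzw and Ryw.
Conversely, on a frame with convergence the schema holds at every world under every valuation.
So the correspondent is convergence.

convergence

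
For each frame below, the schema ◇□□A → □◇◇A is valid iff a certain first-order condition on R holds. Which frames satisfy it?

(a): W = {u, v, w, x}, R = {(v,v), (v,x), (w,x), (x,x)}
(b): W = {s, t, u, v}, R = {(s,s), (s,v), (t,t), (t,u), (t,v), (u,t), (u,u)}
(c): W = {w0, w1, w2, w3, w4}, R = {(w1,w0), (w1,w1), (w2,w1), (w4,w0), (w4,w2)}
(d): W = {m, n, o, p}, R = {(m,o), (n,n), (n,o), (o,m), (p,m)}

(a), (d)

This is the axiom for a generalized confluence (Geach) condition; its first-order frame correspondent is ∀x ∀y ∀z ((xRy ∧ xRz) → ∃w (yR²w ∧ zR²w)).
(a): ✓.
(b): fails — sRs, sRv but no w with sR²w and vR²w.
(c): fails — w1Rw0, w1Rw0 but no w with w0R²w and w0R²w.
(d): ✓.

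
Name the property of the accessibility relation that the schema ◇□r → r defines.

This is a form of the B axiom.
It corresponds to symmetry: ∀x ∀y (Rxy → Ryx).

Symmetry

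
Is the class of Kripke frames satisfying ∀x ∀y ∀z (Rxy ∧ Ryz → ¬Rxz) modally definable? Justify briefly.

No

If a class were modally definable it would be closed under surjective bounded morphisms (Goldblatt–Thomason).
The 7-cycle (worlds a,b,c,d,e,f,g with a→b→c→d→e→f→g→a) is intransitive. Mapping every world to a single reflexive point • is a surjective bounded morphism; the reflexive point is not intransitive (R••∧R•• but R••).
Hence intransitivity is not modally definable.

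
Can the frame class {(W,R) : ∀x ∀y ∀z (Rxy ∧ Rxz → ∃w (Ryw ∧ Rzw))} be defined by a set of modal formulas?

Definable; ◇□q → □◇q defines it

Yes: it is convergence, defined by the .2 schema ◇□q → □◇q.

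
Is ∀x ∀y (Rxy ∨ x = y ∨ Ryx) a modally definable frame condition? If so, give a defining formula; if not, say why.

Not modally definable

Modal frame validity is preserved under disjoint unions.
Take 3 disjoint single-world reflexive frames: each is trivially connected, but their disjoint union has 3 worlds with no edge between distinct components, so it is not connected.
Hence connectedness of R is not modally definable.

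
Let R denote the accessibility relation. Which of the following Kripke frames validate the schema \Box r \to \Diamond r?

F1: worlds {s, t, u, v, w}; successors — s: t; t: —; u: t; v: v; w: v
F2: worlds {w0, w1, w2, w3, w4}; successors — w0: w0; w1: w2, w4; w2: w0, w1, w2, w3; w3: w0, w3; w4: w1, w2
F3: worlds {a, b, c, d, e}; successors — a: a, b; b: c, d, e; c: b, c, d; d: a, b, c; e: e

The schema corresponds to seriality: \forall x \exists y Rxy.
F1: fails — world t has no successor.
F2: satisfies the condition.
F3: satisfies the condition.
Valid on: F2, F3.

F2, F3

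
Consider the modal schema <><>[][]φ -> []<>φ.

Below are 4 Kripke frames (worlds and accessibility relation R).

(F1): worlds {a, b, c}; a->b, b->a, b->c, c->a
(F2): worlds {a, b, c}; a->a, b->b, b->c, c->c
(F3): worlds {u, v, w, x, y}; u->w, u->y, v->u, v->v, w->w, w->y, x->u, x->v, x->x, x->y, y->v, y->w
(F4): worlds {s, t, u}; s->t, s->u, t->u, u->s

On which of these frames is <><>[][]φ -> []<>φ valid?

Frame correspondent (Sahlqvist): forall x forall y forall z ((x R^2 y & xRz) -> exists w (y R^2 w & zRw)) — i.e. a generalized confluence (Geach) condition.
(F1): fails — aR²c, aRb but no w with cR²w and bRw.
(F2): satisfies the condition.
(F3): satisfies the condition.
(F4): fails — sR²u, sRu but no w with uR²w and uRw.
Valid on: (F2), (F3).

(F2), (F3)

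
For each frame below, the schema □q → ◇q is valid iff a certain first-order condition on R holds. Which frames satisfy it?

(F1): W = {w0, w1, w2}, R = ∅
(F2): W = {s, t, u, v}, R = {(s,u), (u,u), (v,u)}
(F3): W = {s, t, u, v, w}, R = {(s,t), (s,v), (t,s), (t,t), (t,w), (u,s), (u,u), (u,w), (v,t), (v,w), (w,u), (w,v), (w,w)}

Frame correspondent (Sahlqvist): ∀x ∃y Rxy — i.e. seriality.
(F1): fails — world w0 has no successor.
(F2): fails — world t has no successor.
(F3): ✓.

(F3)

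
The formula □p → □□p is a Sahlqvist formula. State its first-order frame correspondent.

transitivity: ∀x ∀y ∀z (Rxy ∧ Ryz → Rxz)

Suppose □p→□□p is valid. Take Rxy, Ryz and set V(p)={w : Rxw}. Then □p at x, so □□p at x, so □p at y, so p at z, i.e. Rxz.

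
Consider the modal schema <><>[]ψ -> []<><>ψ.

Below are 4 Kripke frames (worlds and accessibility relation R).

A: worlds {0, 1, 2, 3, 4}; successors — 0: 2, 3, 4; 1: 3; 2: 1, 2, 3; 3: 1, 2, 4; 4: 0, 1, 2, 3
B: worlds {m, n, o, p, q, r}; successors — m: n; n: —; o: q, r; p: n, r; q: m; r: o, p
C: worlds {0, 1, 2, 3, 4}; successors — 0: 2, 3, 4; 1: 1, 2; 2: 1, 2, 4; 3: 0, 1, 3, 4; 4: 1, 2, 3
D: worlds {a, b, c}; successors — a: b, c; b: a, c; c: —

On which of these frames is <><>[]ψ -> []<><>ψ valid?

The schema corresponds to a generalized confluence (Geach) condition: forall x forall y forall z ((x R^2 y & xRz) -> exists w (yRw & z R^2 w)).
A: fails — 2R²1, 2R1 but no w with 1Rw and 1R²w.
B: fails — oR²o, oRq but no w with oRw and qR²w.
C: satisfies the condition.
D: fails — aR²a, aRc but no w with aRw and cR²w.

C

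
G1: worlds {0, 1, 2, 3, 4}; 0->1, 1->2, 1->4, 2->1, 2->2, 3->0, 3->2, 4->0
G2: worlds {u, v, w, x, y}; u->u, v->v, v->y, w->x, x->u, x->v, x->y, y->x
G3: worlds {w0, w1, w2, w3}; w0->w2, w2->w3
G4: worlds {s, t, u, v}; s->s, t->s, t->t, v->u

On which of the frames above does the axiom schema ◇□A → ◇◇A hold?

G1, G2

This is the axiom for a generalized confluence (Geach) condition; its first-order frame correspondent is ∀x ∀y (xRy → ∃w (yRw ∧ xR²w)).
G1: ✓.
G2: ✓.
G3: fails — w2Rw3 but no w with w3Rw and w2R²w.
G4: fails — vRu but no w with uRw and vR²w.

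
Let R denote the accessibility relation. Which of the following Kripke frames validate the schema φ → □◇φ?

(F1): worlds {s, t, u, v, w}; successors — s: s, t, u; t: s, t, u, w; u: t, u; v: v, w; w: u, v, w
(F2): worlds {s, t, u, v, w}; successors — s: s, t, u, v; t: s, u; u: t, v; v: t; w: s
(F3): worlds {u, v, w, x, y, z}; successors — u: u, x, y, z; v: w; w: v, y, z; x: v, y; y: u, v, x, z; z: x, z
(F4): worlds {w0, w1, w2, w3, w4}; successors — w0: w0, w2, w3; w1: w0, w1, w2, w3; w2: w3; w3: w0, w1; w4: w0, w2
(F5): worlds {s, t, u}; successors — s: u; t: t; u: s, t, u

Frame correspondent (Sahlqvist): ∀x ∀y (Rxy → Ryx) — i.e. symmetry.
(F1): fails — Rwu but not Ruw.
(F2): fails — Ruv but not Rvu.
(F3): fails — Ruz but not Rzu.
(F4): fails — Rw1w0 but not Rw0w1.
(F5): fails — Rut but not Rtu.

none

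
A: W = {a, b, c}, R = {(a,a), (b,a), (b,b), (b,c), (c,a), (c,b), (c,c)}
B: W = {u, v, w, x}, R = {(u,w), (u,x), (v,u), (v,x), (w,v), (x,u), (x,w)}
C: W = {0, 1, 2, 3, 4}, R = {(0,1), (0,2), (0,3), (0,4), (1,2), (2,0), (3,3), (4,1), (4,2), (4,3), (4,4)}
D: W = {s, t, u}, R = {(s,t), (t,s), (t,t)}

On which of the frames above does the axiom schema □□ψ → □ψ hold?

A, D

This is the axiom for density; its first-order frame correspondent is ∀x ∀y (Rxy → ∃z (Rxz ∧ Rzy)).
A: holds.
B: fails — Rxu but no z with Rxz and Rzu.
C: fails — R12 but no z with R1z and Rz2.
D: holds.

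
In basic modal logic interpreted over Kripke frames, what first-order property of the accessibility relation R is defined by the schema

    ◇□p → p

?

This is frame-equivalent to p → □◇p (substitute ¬p for p and contrapose).
Suppose p→□◇p is valid. Take Rxy and set V(p)={x}. Then p at x, so □◇p at x, so ◇p at y, so some z with Ryz has p; z=x, i.e. Ryx.
Conversely, any frame satisfying ∀x ∀y (Rxy → Ryx) validates the schema.
Frame condition: ∀x ∀y (Rxy → Ryx).

Symmetry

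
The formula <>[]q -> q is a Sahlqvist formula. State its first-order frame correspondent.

symmetry

This is frame-equivalent to q → □◇q (substitute ¬q for q and contrapose).
Suppose q→□◇q is valid. Take Rxy and set V(q)={x}. Then q at x, so □◇q at x, so ◇q at y, so some z with Ryz has q; z=x, i.e. Ryx.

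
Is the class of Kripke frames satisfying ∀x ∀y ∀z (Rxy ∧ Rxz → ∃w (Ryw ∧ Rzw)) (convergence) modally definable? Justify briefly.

Definable; ◇□r → □◇r defines it

Yes: it is convergence, defined by the .2 schema ◇□r → □◇r.
Suppose ◇□r→□◇r is valid. Take Rxy, Rxz and set V(r)={w : Ryw}. Then □r at y so ◇□r at x, so □◇r at x, so ◇r at z, giving w with Rzw and Ryw.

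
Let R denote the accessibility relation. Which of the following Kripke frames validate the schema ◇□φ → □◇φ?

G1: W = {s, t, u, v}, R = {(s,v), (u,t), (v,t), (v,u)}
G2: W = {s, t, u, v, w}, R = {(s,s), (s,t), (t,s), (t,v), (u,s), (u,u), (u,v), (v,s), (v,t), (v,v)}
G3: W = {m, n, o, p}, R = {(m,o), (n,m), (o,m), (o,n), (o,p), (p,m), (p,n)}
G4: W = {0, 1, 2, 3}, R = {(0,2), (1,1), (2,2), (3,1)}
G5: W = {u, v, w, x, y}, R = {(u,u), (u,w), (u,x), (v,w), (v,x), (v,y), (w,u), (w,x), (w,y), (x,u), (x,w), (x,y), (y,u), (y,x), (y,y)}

This is the axiom for convergence; its first-order frame correspondent is ∀x ∀y ∀z (Rxy ∧ Rxz → ∃w (Ryw ∧ Rzw)).
G1: fails — Rut and Rut but t and t have no common successor.
G2: ✓.
G3: fails — Ron and Rom but n and m have no common successor.
G4: ✓.
G5: ✓.

G2, G4, G5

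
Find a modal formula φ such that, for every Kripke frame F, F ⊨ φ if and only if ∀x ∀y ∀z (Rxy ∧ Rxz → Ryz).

◇q → □◇q

A defining formula is ◇q → □◇q (the 5 axiom).
Suppose ◇q→□◇q is valid. Take Rxy, Rxz and set V(q)={y}. Then ◇q at x, so □◇q at x, so ◇q at z, so some w with Rzw has q; w=y, i.e. Rzy. By symmetry of the argument, Ryz.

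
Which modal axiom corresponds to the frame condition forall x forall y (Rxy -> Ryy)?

□(□s → s)

This is shift-reflexivity; the standard corresponding axiom is T□: □(□s → s).
Suppose □(□s→s) is valid. Take Rxy and set V(s)={w : Ryw}. Then at y, □s holds; since □(□s→s) at x, □s→s at y, so s at y, i.e. Ryy.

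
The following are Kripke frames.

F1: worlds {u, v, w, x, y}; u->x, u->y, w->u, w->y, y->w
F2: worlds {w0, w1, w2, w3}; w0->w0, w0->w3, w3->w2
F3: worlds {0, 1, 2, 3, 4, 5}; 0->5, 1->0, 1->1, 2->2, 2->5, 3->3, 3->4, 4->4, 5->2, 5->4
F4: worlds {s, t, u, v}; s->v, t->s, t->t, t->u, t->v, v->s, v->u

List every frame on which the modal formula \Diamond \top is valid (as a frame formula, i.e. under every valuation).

F3

This is the axiom for seriality; its first-order frame correspondent is \forall x \exists y Rxy.
F1: fails — world v has no successor.
F2: fails — world w1 has no successor.
F3: holds.
F4: fails — world u has no successor.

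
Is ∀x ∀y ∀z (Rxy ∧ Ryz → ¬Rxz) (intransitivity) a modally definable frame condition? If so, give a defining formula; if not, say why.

If a class were modally definable it would be closed under surjective bounded morphisms (Goldblatt–Thomason).
The 5-cycle (worlds 0,1,2,3,4 with 0→1→2→3→4→0) is intransitive. Mapping every world to a single reflexive point • is a surjective bounded morphism; the reflexive point is not intransitive (R••∧R•• but R••).
So the class is not modally definable.

Not modally definable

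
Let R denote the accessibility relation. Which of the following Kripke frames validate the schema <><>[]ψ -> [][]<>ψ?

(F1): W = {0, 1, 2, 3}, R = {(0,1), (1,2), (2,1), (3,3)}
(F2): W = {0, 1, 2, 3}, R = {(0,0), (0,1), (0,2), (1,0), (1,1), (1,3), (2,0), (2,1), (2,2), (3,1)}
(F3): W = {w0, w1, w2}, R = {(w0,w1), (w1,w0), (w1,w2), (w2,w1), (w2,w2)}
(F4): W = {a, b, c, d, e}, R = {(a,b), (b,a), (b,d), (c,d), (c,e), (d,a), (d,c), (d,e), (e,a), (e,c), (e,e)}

(F1), (F2)

Frame correspondent (Sahlqvist): forall x forall y forall z ((x R^2 y & x R^2 z) -> exists w (yRw & zRw)) — i.e. a generalized confluence (Geach) condition.
(F1): ✓.
(F2): ✓.
(F3): fails — w2R²w0, w2R²w1 but no w with w0Rw and w1Rw.
(F4): fails — aR²a, aR²d but no w with aRw and dRw.
Valid on: (F1), (F2).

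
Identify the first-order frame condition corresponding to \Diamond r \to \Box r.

partial functionality

Suppose ◇r→□r is valid. Take Rxy, Rxz and set V(r)={y}. Then ◇r at x, so □r at x, so r at z, i.e. z=y.
Conversely, on a frame with partial functionality the schema holds at every world under every valuation.
So the correspondent is partial functionality.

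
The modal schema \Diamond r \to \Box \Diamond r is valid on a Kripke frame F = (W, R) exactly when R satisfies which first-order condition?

The Euclidean property

Suppose ◇r→□◇r is valid. Take Rxy, Rxz and set V(r)={y}. Then ◇r at x, so □◇r at x, so ◇r at z, so some w with Rzw has r; w=y, i.e. Rzy. By symmetry of the argument, Ryz.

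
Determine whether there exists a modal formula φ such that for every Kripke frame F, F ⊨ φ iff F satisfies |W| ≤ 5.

No — not modally definable

If a class were modally definable it would be closed under disjoint unions (Goldblatt–Thomason).
Any modal formula valid on each of 6 disjoint one-world frames is valid on their disjoint union (validity is preserved under disjoint unions). Each one-world frame has |W|=1≤5, but the union has |W|=6.
So no modal formula (or set of formulas) defines exactly the |W|≤5 frames.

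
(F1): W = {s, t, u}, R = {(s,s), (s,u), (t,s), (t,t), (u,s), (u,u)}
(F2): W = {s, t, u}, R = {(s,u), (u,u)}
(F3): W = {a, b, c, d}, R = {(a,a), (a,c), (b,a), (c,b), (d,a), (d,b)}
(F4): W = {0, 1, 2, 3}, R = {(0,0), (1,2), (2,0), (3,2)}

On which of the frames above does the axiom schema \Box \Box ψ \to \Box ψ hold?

This is the axiom for density; its first-order frame correspondent is \forall x \forall y (Rxy \to \exists z (Rxz \wedge Rzy)).
(F1): satisfies the condition.
(F2): satisfies the condition.
(F3): fails — Rcb but no z with Rcz and Rzb.
(F4): fails — R12 but no z with R1z and Rz2.

(F1), (F2)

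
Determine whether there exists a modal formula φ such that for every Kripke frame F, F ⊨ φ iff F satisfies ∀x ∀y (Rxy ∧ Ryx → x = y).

Modal frame validity is preserved under surjective bounded morphisms.
The 4-cycle (worlds a,b,c,d with a→b→c→d→a) is antisymmetric. Sending even-indexed worlds to s and odd-indexed worlds to t is a surjective bounded morphism onto the two-world frame with s↔t, which is not antisymmetric.
Hence antisymmetry is not modally definable.

Not modally definable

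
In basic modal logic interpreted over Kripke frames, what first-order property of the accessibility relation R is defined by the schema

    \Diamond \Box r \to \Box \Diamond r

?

Suppose ◇□r→□◇r is valid. Take Rxy, Rxz and set V(r)={w : Ryw}. Then □r at y so ◇□r at x, so □◇r at x, so ◇r at z, giving w with Rzw and Ryw.

convergence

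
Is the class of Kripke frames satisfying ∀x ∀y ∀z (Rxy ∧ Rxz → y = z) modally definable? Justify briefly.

Yes, by ◇q → □q

The condition is partial functionality. A defining modal formula is ◇q → □q.
Suppose ◇q→□q is valid. Take Rxy, Rxz and set V(q)={y}. Then ◇q at x, so □q at x, so q at z, i.e. z=y.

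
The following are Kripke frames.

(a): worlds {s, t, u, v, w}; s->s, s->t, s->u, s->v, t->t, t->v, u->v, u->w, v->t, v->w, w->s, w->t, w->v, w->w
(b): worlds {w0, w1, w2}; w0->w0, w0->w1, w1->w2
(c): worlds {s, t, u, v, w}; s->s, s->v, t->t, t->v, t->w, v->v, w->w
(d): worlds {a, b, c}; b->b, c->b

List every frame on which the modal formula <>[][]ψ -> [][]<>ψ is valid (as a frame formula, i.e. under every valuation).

The schema corresponds to a generalized confluence (Geach) condition: forall x forall y forall z ((xRy & x R^2 z) -> exists w (y R^2 w & zRw)).
(a): condition met.
(b): fails — w0Rw0, w0R²w2 but no w with w0R²w and w2Rw.
(c): fails — tRv, tR²w but no w* with vR²w* and wRw*.
(d): condition met.

(a), (d)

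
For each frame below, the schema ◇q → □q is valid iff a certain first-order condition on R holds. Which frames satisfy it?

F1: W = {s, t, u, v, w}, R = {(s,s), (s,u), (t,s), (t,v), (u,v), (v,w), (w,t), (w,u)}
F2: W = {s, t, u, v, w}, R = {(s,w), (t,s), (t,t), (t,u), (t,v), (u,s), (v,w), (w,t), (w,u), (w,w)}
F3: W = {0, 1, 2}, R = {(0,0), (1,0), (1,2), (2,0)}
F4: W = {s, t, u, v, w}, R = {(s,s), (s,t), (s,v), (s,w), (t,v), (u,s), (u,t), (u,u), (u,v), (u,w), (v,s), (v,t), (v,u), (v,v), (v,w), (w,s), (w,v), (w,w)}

none

The schema corresponds to partial functionality: ∀x ∀y ∀z (Rxy ∧ Rxz → y = z).
F1: fails — s sees both s and u.
F2: fails — t sees both s and t.
F3: fails — 1 sees both 0 and 2.
F4: fails — s sees both s and t.
Valid on no frame.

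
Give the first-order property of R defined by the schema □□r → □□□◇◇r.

∀x ∀z (xR³z → ∃w (xR²w ∧ zR²w))

This is a Sahlqvist (Geach-type) schema ◇^0□^2r → □^3◇^2r.
First-order correspondent: ∀x ∀z (xR³z → ∃w (xR²w ∧ zR²w)).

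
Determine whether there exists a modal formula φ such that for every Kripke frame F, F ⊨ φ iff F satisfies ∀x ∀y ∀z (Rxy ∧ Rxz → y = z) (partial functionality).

Yes, by ◇p → □p

This is a Sahlqvist condition; the CD axiom ◇p → □p defines it.
Suppose ◇p→□p is valid. Take Rxy, Rxz and set V(p)={y}. Then ◇p at x, so □p at x, so p at z, i.e. z=y.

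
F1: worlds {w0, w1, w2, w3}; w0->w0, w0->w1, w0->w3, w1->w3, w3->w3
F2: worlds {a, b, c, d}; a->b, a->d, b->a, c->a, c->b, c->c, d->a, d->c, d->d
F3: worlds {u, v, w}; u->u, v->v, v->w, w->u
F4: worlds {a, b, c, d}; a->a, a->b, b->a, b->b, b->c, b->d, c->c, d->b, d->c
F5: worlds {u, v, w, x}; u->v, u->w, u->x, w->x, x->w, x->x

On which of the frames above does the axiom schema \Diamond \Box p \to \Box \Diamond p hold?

The schema corresponds to convergence: \forall x \forall y \forall z (Rxy \wedge Rxz \to \exists w (Ryw \wedge Rzw)).
F1: ✓.
F2: fails — Rcb and Rca but b and a have no common successor.
F3: fails — Rvw and Rvv but w and v have no common successor.
F4: fails — Rbc and Rba but c and a have no common successor.
F5: fails — Ruv and Ruv but v and v have no common successor.
Valid on: F1.

F1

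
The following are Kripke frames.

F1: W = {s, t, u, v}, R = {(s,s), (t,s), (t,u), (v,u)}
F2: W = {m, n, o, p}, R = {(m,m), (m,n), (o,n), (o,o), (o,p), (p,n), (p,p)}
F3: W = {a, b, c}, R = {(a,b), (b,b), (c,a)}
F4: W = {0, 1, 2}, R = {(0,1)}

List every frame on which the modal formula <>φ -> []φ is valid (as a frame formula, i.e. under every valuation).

F3, F4

This is the axiom for partial functionality; its first-order frame correspondent is forall x forall y forall z (Rxy & Rxz -> y = z).
F1: fails — t sees both s and u.
F2: fails — m sees both m and n.
F3: holds.
F4: holds.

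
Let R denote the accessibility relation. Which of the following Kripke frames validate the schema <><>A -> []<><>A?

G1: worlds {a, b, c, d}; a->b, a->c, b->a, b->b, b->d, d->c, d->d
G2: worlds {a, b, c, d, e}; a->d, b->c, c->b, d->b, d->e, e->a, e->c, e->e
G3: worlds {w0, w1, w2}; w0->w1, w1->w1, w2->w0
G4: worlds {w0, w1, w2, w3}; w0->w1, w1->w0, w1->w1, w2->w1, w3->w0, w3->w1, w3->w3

Frame correspondent (Sahlqvist): forall x forall y forall z ((x R^2 y & xRz) -> exists w (y = w & z R^2 w)) — i.e. a generalized confluence (Geach) condition.
G1: fails — aR²a, aRc but no w with a=w and cR²w.
G2: fails — aR²b, aRd but no w with b=w and dR²w.
G3: holds.
G4: fails — w3R²w3, w3Rw0 but no w with w3=w and w0R²w.

G3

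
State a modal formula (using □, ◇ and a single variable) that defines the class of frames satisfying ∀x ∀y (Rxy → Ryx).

This is symmetry; the standard corresponding axiom is B: s → □◇s.

s → □◇s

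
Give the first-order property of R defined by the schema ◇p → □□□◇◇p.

∀x ∀y ∀z ((xRy ∧ xR³z) → ∃w (y = w ∧ zR²w))

This is a Sahlqvist (Geach-type) schema ◇^1□^0p → □^3◇^2p.
Minimal-valuation argument: fix x; take any y with xR^1y and any z with xR^3z. Set V(p) to the set of worlds R-reachable from y in exactly 0 steps. Then □^0p holds at y, so the antecedent holds at x; validity forces ◇^2p at z, giving a w with zR^2w and yR^0w.
First-order correspondent: ∀x ∀y ∀z ((xRy ∧ xR³z) → ∃w (y = w ∧ zR²w)).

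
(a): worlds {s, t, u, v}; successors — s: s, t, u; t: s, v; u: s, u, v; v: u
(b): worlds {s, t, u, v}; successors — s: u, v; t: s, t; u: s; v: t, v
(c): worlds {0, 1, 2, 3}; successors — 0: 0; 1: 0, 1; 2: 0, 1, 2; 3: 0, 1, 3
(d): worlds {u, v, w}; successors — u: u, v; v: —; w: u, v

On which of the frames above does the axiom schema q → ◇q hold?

Frame correspondent (Sahlqvist): ∀x Rxx — i.e. reflexivity.
(a): fails — world t does not see itself.
(b): fails — world s does not see itself.
(c): condition met.
(d): fails — world v does not see itself.
Valid on: (c).

(c)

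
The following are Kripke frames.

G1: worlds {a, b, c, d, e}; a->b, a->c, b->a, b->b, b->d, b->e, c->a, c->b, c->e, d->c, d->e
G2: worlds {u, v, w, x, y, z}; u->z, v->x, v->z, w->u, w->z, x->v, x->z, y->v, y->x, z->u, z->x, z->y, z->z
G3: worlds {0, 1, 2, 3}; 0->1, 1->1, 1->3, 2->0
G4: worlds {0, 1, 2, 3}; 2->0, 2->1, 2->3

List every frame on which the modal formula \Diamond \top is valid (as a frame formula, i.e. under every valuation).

This is the axiom for seriality; its first-order frame correspondent is \forall x \exists y Rxy.
G1: fails — world e has no successor.
G2: ✓.
G3: fails — world 3 has no successor.
G4: fails — world 0 has no successor.
Valid on: G2.

G2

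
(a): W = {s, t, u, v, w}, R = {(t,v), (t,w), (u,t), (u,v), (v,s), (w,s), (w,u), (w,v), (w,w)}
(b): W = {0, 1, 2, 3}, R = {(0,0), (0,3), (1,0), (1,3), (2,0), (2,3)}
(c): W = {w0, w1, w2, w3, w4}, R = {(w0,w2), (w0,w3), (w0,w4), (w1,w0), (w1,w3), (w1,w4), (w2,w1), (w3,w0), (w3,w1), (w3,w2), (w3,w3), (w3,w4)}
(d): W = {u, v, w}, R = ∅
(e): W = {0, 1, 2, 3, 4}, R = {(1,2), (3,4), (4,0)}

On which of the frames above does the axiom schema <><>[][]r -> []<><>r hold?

(d)

Frame correspondent (Sahlqvist): forall x forall y forall z ((x R^2 y & xRz) -> exists w (y R^2 w & z R^2 w)) — i.e. a generalized confluence (Geach) condition.
(a): fails — tR²s, tRv but no w* with sR²w* and vR²w*.
(b): fails — 0R²0, 0R3 but no w with 0R²w and 3R²w.
(c): fails — w0R²w0, w0Rw4 but no w with w0R²w and w4R²w.
(d): condition met.
(e): fails — 3R²0, 3R4 but no w with 0R²w and 4R²w.
Valid on: (d).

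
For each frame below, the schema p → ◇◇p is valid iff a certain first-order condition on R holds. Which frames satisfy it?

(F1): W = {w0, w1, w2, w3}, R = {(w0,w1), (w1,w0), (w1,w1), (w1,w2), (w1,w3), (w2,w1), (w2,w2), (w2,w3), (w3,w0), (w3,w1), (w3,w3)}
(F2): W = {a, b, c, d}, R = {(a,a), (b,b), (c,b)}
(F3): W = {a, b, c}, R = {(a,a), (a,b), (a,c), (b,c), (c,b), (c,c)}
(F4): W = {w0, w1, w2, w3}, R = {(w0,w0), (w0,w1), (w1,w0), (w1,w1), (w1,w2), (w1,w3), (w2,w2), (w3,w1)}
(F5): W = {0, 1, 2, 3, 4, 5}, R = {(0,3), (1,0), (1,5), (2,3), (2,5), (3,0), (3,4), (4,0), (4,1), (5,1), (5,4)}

Frame correspondent (Sahlqvist): ∀x ∃w (x = w ∧ xR²w) — i.e. a generalized confluence (Geach) condition.
(F1): ✓.
(F2): fails — at c but no w with c=w and cR²w.
(F3): ✓.
(F4): ✓.
(F5): fails — at 2 but no w with 2=w and 2R²w.
Valid on: (F1), (F3), (F4).

(F1), (F3), (F4)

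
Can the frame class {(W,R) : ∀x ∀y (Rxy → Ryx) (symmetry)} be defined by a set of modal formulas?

Yes: it is symmetry, defined by the B schema r → □◇r.
Suppose r→□◇r is valid. Take Rxy and set V(r)={x}. Then r at x, so □◇r at x, so ◇r at y, so some z with Ryz has r; z=x, i.e. Ryx.

Yes, by r → □◇r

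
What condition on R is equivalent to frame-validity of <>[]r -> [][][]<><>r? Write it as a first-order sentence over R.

forall x forall y forall z ((xRy & x R^3 z) -> exists w (yRw & z R^2 w))

This is a Sahlqvist (Geach-type) schema ◇^1□^1r → □^3◇^2r.
First-order correspondent: forall x forall y forall z ((xRy & x R^3 z) -> exists w (yRw & z R^2 w)).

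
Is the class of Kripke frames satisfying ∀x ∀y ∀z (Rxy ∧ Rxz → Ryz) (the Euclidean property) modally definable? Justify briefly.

Yes — defined by ◇q → □◇q

Yes: it is the Euclidean property, defined by the 5 schema ◇q → □◇q.
Suppose ◇q→□◇q is valid. Take Rxy, Rxz and set V(q)={y}. Then ◇q at x, so □◇q at x, so ◇q at z, so some w with Rzw has q; w=y, i.e. Rzy. By symmetry of the argument, Ryz.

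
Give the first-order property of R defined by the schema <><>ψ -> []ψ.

This is a Sahlqvist (Geach-type) schema ◇^2□^0ψ → □^1◇^0ψ.
Minimal-valuation argument: fix x; take any y with xR^2y and any z with xR^1z. Set V(ψ) to the set of worlds R-reachable from y in exactly 0 steps. Then □^0ψ holds at y, so the antecedent holds at x; validity forces ◇^0ψ at z, giving a w with zR^0w and yR^0w.
First-order correspondent: forall x forall y forall z ((x R^2 y & xRz) -> exists w (y = w & z = w)).

forall x forall y forall z ((x R^2 y & xRz) -> exists w (y = w & z = w))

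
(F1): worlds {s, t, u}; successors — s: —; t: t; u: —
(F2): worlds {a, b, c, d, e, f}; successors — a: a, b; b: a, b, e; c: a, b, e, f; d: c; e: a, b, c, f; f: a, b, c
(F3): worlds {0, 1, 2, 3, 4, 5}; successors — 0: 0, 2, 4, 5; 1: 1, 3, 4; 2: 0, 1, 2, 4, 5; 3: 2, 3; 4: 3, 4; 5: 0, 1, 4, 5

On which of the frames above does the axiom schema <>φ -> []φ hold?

This is the axiom for partial functionality; its first-order frame correspondent is forall x forall y forall z (Rxy & Rxz -> y = z).
(F1): holds.
(F2): fails — a sees both a and b.
(F3): fails — 0 sees both 0 and 2.

(F1)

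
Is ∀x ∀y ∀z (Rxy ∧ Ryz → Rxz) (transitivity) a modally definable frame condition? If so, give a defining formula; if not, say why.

Definable; □p → □□p defines it

Yes: it is transitivity, defined by the 4 schema □p → □□p.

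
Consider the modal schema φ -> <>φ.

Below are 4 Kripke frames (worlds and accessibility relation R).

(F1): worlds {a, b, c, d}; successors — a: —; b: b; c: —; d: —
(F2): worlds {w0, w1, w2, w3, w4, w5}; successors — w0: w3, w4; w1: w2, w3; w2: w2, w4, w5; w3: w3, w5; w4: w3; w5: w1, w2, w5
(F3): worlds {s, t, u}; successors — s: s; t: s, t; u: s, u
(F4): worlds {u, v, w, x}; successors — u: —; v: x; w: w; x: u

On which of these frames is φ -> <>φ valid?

Frame correspondent (Sahlqvist): forall x Rxx — i.e. reflexivity.
(F1): fails — world a does not see itself.
(F2): fails — world w0 does not see itself.
(F3): condition met.
(F4): fails — world u does not see itself.
Valid on: (F3).

(F3)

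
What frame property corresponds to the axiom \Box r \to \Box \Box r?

Transitivity

This is the 4 axiom.
It corresponds to transitivity: \forall x \forall y \forall z (Rxy \wedge Ryz \to Rxz).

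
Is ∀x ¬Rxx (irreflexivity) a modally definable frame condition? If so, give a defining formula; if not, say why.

Not definable by any modal formula

Any modally definable frame class is closed under surjective bounded morphisms.
The 5-cycle (worlds a,b,c,d,e with a→b→c→d→e→a) is irreflexive, and the map sending every world to a single reflexive point • is a surjective bounded morphism (forth: every edge maps to (•,•); back: every world has a successor). So any modal formula valid on the 5-cycle is also valid on the reflexive point, which is not irreflexive.
So no modal formula (or set of formulas) defines exactly the irreflexive frames.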